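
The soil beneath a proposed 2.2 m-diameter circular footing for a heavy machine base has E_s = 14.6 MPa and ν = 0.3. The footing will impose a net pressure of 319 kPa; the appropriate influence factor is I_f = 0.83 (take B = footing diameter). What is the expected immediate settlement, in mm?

S_e ≈ 36.3 mm

Immediate (elastic) settlement: S_e = q·B·(1−ν²)/E_s · I_f.
E_s = 14.6 MPa = 14600 kPa.
S_e = 319 × 2.2 × (1 − 0.3²) / 14600 × 0.83
    = 319 × 2.2 × 0.91 / 14600 × 0.83
    = 0.03631 m = 36.31 mm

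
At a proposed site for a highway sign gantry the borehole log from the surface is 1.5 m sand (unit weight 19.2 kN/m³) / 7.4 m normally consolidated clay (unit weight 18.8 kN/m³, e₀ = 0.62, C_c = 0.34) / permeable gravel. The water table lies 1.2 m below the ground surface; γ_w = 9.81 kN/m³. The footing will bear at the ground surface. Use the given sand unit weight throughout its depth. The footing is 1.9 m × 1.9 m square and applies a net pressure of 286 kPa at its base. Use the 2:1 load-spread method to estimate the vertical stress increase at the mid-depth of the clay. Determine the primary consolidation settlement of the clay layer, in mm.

Mid-depth of clay below the ground surface: z = 1.5 + 7.4/2 = 5.2 m.
Total vertical stress at mid-clay: σ_v = 19.2×1.5 + 18.8×3.7 = 98.36 kPa.
Pore pressure: u = 9.81×(5.2 − 1.2) = 39.24 kPa.
Initial effective stress: σ'_0 = σ_v − u = 98.36 − 39.24 = 59.12 kPa.
Stress increase at mid-clay by the 2:1 spreading method:
Δσ = qBL/((B+z)(L+z)) = 286×1.9×1.9/((1.9+5.2)(1.9+5.2)) = 20.481 kPa
Final effective stress: σ'_f = σ'_0 + Δσ = 59.12 + 20.481 = 79.601 kPa.
Normally consolidated clay, so the full stress increment lies on the virgin compression line:
S_c = C_c·H/(1+e₀)·log₁₀(σ'_f/σ'_0) = 0.34×7.4/(1+0.62)×log₁₀(79.601/59.12)
    = 1.5531 × 0.12918 = 0.2006 m

S_c ≈ 201 mm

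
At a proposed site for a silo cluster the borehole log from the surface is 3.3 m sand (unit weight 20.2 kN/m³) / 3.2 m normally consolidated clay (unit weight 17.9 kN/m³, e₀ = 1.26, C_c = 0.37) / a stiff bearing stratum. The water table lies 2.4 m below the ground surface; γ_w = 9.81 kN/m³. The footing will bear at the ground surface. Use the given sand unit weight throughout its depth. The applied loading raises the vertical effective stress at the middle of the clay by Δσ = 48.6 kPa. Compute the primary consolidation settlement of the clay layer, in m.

Mid-depth of clay below the ground surface: z = 3.3 + 3.2/2 = 4.9 m.
Total vertical stress at mid-clay: σ_v = 20.2×3.3 + 17.9×1.6 = 95.3 kPa.
Pore pressure: u = 9.81×(4.9 − 2.4) = 24.525 kPa.
Initial effective stress: σ'_0 = σ_v − u = 95.3 − 24.525 = 70.775 kPa.
Final effective stress: σ'_f = σ'_0 + Δσ = 70.775 + 48.6 = 119.38 kPa.
Normally consolidated clay, so the full stress increment lies on the virgin compression line:
S_c = C_c·H/(1+e₀)·log₁₀(σ'_f/σ'_0) = 0.37×3.2/(1+1.26)×log₁₀(119.38/70.775)
    = 0.52389 × 0.22705 = 0.1189 m

S_c ≈ 0.119 m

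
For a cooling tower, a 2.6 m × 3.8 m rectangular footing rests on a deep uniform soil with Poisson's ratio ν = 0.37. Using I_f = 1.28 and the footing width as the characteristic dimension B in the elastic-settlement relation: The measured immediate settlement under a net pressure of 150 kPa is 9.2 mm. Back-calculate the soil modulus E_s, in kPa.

S_e = q·B·(1−ν²)/E_s · I_f  ⇒  E_s = q·B·(1−ν²)·I_f / S_e.
E_s = 150 × 2.6 × 0.8631 × 1.28 / 0.0092 = 46830 kPa

E_s ≈ 46800 kPa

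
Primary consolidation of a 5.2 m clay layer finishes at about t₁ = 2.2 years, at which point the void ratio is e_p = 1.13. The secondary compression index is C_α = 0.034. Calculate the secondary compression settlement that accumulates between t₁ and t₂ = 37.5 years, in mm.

Secondary compression: S_s = C_α·H/(1+e_p)·log₁₀(t₂/t₁)
S_s = 0.034×5.2/(1+1.13)×log₁₀(37.5/2.2)
    = 0.083 × 1.232 = 0.1022 m

S_s ≈ 102 mm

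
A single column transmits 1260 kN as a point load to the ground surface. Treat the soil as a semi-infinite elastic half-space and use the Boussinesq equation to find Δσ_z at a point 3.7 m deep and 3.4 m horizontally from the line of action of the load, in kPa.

Boussinesq vertical stress below a point load on an elastic half-space:
Δσ_z = 3P/(2πz²) · [1 + (r/z)²]^(−5/2)
r/z = 3.4/3.7 = 0.91892; [1+(r/z)²]^(−5/2) = 0.21645.
Δσ_z = 3×1260/(2π×3.7²) × 0.21645 = 43.945 × 0.21645 = 9.512 kPa

Δσ_z ≈ 9.51 kPa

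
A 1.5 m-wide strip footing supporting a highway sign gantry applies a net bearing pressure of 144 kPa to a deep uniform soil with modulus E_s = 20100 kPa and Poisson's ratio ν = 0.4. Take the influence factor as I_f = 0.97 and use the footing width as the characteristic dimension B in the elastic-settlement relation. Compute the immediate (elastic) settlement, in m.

S_e ≈ 0.00876 m

Immediate (elastic) settlement: S_e = q·B·(1−ν²)/E_s · I_f.
S_e = 144 × 1.5 × (1 − 0.4²) / 20100 × 0.97
    = 144 × 1.5 × 0.84 / 20100 × 0.97
    = 0.008756 m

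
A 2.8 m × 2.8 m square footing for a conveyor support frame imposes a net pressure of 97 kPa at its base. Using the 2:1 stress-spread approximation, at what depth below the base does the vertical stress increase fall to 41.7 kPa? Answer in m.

2:1 spreading — at depth z the loaded area has grown by z in each plan dimension:
qB²/(B+z)² = Δσ_z ⇒ z = B(√(q/Δσ_z) − 1) = 2.8×(√(97/41.7) − 1) = 1.47 m

z ≈ 1.47 m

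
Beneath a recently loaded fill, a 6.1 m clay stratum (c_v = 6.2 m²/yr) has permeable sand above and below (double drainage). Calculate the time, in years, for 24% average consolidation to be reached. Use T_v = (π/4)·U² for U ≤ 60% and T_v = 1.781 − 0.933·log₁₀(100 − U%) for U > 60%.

t ≈ 0.0679 years

Drainage path length: H_d = H/2 = 3.05 m (double drainage).
U ≤ 60%: T_v = (π/4)·U² = (π/4)×0.24² = 0.045239.
t = T_v·H_d²/c_v = 0.045239×3.05²/6.2 = 0.06788 years.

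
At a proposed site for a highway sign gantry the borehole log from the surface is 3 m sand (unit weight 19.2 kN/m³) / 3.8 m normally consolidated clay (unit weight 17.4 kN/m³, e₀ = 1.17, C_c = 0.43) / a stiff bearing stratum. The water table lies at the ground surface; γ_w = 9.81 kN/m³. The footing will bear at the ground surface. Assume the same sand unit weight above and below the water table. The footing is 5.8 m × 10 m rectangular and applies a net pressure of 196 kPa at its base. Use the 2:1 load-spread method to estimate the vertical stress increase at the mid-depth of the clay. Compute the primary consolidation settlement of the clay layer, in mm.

Mid-depth of clay below the ground surface: z = 3 + 3.8/2 = 4.9 m.
Total vertical stress at mid-clay: σ_v = 19.2×3 + 17.4×1.9 = 90.66 kPa.
Pore pressure: u = 9.81×(4.9 − 0) = 48.069 kPa.
Initial effective stress: σ'_0 = σ_v − u = 90.66 − 48.069 = 42.591 kPa.
Stress increase at mid-clay by the 2:1 spreading method:
Δσ = qBL/((B+z)(L+z)) = 196×5.8×10/((5.8+4.9)(10+4.9)) = 71.304 kPa
Final effective stress: σ'_f = σ'_0 + Δσ = 42.591 + 71.304 = 113.9 kPa.
Normally consolidated clay, so the full stress increment lies on the virgin compression line:
S_c = C_c·H/(1+e₀)·log₁₀(σ'_f/σ'_0) = 0.43×3.8/(1+1.17)×log₁₀(113.9/42.591)
    = 0.753 × 0.42721 = 0.3217 m

S_c ≈ 322 mm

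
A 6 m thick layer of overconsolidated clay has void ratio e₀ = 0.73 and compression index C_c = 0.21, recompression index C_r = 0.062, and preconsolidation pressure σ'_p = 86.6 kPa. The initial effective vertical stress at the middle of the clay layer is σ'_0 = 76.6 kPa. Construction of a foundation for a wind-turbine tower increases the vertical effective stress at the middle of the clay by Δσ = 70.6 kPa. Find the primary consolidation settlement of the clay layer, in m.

Final effective stress: σ'_f = 76.6 + 70.6 = 147.2 kPa.
σ'_f = 147.2 > σ'_p = 86.6 kPa, so the stress path crosses the preconsolidation pressure — recompression up to σ'_p, then virgin compression beyond:
S_c = H/(1+e₀)·[C_r·log₁₀(σ'_p/σ'_0) + C_c·log₁₀(σ'_f/σ'_p)]
    = 6/1.73 × [0.062×log₁₀(86.6/76.6) + 0.21×log₁₀(147.2/86.6)]
    = 3.4682 × [0.0033039 + 0.048382] = 0.1793 m

S_c ≈ 0.179 m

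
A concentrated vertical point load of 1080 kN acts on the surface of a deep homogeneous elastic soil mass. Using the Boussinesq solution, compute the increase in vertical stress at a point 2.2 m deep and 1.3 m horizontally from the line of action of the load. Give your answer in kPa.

Δσ_z ≈ 50.4 kPa

Boussinesq vertical stress below a point load on an elastic half-space:
Δσ_z = 3P/(2πz²) · [1 + (r/z)²]^(−5/2)
r/z = 1.3/2.2 = 0.59091; [1+(r/z)²]^(−5/2) = 0.47297.
Δσ_z = 3×1080/(2π×2.2²) × 0.47297 = 106.54 × 0.47297 = 50.39 kPa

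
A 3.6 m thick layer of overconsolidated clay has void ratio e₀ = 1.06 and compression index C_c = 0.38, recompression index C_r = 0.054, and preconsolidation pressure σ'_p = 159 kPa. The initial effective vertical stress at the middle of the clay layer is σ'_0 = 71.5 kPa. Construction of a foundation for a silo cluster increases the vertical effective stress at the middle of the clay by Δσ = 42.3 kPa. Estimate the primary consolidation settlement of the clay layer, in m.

Final effective stress: σ'_f = 71.5 + 42.3 = 113.8 kPa.
σ'_f = 113.8 ≤ σ'_p = 159 kPa, so the clay remains overconsolidated and only the recompression index applies:
S_c = C_r·H/(1+e₀)·log₁₀(σ'_f/σ'_0) = 0.054×3.6/2.06×log₁₀(113.8/71.5)
    = 0.09437 × 0.20184 = 0.01905 m

S_c ≈ 0.019 m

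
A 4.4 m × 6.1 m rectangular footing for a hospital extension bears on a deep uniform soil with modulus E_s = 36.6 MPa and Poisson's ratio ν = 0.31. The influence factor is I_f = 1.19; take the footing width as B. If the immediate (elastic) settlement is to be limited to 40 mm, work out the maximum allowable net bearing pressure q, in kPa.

q ≈ 309 kPa

E_s = 36.6 MPa = 36600 kPa.
S_e = q·B·(1−ν²)/E_s · I_f  ⇒  q = S_e·E_s / (B·(1−ν²)·I_f).
q = 0.04 × 36600 / (4.4 × 0.9039 × 1.19) = 309.3 kPa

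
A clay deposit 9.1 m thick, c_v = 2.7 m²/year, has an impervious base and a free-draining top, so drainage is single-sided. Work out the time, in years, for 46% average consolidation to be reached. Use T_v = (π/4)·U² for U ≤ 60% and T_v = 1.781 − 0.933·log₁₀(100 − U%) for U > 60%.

t ≈ 5.1 years

Drainage path length: H_d = H = 9.1 m (single drainage).
U ≤ 60%: T_v = (π/4)·U² = (π/4)×0.46² = 0.16619.
t = T_v·H_d²/c_v = 0.16619×9.1²/2.7 = 5.097 years.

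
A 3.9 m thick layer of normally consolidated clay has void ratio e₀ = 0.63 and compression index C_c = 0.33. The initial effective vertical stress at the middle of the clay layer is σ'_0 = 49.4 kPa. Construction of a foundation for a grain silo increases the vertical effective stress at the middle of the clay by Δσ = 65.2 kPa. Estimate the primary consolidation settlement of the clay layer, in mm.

Final effective stress: σ'_f = σ'_0 + Δσ = 49.4 + 65.2 = 114.6 kPa.
Normally consolidated clay, so the full stress increment lies on the virgin compression line:
S_c = C_c·H/(1+e₀)·log₁₀(σ'_f/σ'_0) = 0.33×3.9/(1+0.63)×log₁₀(114.6/49.4)
    = 0.78957 × 0.36546 = 0.2886 m

S_c ≈ 289 mm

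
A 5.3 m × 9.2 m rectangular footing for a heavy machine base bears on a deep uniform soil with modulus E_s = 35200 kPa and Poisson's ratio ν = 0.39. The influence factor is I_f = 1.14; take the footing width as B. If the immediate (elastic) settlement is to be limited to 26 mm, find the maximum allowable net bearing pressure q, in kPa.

S_e = q·B·(1−ν²)/E_s · I_f  ⇒  q = S_e·E_s / (B·(1−ν²)·I_f).
q = 0.026 × 35200 / (5.3 × 0.8479 × 1.14) = 178.6 kPa

q ≈ 179 kPa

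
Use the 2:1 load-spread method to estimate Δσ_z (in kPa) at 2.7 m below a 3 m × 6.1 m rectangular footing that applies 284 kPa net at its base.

Δσ_z ≈ 104 kPa

By the 2:1 method the load spreads at 1 horizontal : 2 vertical, so at depth z the loaded area has grown by z in each plan dimension:
Δσ = qBL/((B+z)(L+z)) = 284×3×6.1/((3+2.7)(6.1+2.7)) = 103.61 kPa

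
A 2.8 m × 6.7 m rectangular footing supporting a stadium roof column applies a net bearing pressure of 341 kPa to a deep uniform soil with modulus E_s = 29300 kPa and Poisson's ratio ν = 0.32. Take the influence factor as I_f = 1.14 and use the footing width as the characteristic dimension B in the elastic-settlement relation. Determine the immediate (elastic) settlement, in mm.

S_e ≈ 33.3 mm

Immediate (elastic) settlement: S_e = q·B·(1−ν²)/E_s · I_f.
S_e = 341 × 2.8 × (1 − 0.32²) / 29300 × 1.14
    = 341 × 2.8 × 0.8976 / 29300 × 1.14
    = 0.03335 m = 33.35 mm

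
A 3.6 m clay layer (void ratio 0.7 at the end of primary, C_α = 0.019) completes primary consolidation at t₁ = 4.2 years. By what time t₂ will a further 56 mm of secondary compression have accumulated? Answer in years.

S_s = C_α·H/(1+e_p)·log₁₀(t₂/t₁) ⇒ log₁₀(t₂/t₁) = S_s·(1+e_p)/(C_α·H).
log₁₀(t₂/t₁) = 0.056 × (1+0.7) / (0.019×3.6) = 1.392
t₂ = t₁ × 10^1.392 = 4.2 × 24.65 = 103.5 years

t₂ ≈ 104 years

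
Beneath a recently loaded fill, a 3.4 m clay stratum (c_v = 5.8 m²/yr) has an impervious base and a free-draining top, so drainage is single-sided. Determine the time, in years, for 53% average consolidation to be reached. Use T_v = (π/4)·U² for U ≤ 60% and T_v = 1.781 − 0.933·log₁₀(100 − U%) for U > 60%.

Drainage path length: H_d = H = 3.4 m (single drainage).
U ≤ 60%: T_v = (π/4)·U² = (π/4)×0.53² = 0.22062.
t = T_v·H_d²/c_v = 0.22062×3.4²/5.8 = 0.4397 years.

t ≈ 0.44 years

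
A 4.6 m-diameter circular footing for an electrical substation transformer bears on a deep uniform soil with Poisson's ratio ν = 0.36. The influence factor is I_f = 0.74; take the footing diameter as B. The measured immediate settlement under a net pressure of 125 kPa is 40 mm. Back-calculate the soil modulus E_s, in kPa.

E_s ≈ 9260 kPa

S_e = q·B·(1−ν²)/E_s · I_f  ⇒  E_s = q·B·(1−ν²)·I_f / S_e.
E_s = 125 × 4.6 × 0.8704 × 0.74 / 0.04 = 9259 kPa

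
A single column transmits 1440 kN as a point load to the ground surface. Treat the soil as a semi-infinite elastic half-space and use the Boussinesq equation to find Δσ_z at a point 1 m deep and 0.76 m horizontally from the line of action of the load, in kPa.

Boussinesq vertical stress below a point load on an elastic half-space:
Δσ_z = 3P/(2πz²) · [1 + (r/z)²]^(−5/2)
r/z = 0.76/1 = 0.76; [1+(r/z)²]^(−5/2) = 0.3199.
Δσ_z = 3×1440/(2π×1²) × 0.3199 = 687.55 × 0.3199 = 219.9 kPa

Δσ_z ≈ 220 kPa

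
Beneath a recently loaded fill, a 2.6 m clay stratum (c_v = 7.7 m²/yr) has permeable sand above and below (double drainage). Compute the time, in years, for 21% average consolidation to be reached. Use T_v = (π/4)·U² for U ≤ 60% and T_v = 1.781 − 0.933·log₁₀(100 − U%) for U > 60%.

Drainage path length: H_d = H/2 = 1.3 m (double drainage).
U ≤ 60%: T_v = (π/4)·U² = (π/4)×0.21² = 0.034636.
t = T_v·H_d²/c_v = 0.034636×1.3²/7.7 = 0.007602 years.

t ≈ 0.0076 years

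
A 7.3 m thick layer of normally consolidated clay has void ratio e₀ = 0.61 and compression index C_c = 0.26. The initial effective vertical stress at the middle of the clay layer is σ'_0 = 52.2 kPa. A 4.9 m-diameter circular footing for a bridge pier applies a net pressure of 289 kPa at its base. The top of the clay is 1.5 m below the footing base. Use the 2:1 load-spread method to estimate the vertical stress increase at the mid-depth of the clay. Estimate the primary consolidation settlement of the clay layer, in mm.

S_c ≈ 430 mm

Mid-depth of clay below the footing base: z = 1.5 + 7.3/2 = 5.15 m.
Stress increase at mid-clay by the 2:1 spreading method:
Δσ ≈ qD²/(D+z)² = 289×4.9²/(4.9+5.15)² = 68.7 kPa
Final effective stress: σ'_f = σ'_0 + Δσ = 52.2 + 68.7 = 120.9 kPa.
Normally consolidated clay, so the full stress increment lies on the virgin compression line:
S_c = C_c·H/(1+e₀)·log₁₀(σ'_f/σ'_0) = 0.26×7.3/(1+0.61)×log₁₀(120.9/52.2)
    = 1.1789 × 0.36476 = 0.43 m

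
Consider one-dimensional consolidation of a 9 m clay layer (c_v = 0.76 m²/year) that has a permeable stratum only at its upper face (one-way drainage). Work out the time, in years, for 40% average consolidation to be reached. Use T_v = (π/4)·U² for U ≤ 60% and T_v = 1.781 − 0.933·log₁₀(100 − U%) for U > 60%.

Drainage path length: H_d = H = 9 m (single drainage).
U ≤ 60%: T_v = (π/4)·U² = (π/4)×0.4² = 0.12566.
t = T_v·H_d²/c_v = 0.12566×9²/0.76 = 13.39 years.

t ≈ 13.4 years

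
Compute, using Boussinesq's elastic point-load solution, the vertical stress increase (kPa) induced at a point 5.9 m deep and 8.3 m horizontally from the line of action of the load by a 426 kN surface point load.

Δσ_z ≈ 0.381 kPa

Boussinesq vertical stress below a point load on an elastic half-space:
Δσ_z = 3P/(2πz²) · [1 + (r/z)²]^(−5/2)
r/z = 8.3/5.9 = 1.4068; [1+(r/z)²]^(−5/2) = 0.065285.
Δσ_z = 3×426/(2π×5.9²) × 0.065285 = 5.8431 × 0.065285 = 0.3815 kPa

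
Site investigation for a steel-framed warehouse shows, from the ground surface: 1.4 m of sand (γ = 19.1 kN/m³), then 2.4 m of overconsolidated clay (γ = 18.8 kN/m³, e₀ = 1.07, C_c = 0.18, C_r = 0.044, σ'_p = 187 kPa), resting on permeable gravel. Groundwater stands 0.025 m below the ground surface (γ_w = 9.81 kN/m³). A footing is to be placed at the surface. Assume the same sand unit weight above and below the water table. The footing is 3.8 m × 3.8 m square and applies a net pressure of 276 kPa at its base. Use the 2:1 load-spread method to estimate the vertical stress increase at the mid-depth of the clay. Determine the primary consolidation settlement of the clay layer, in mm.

S_c ≈ 35.9 mm

Mid-depth of clay below the ground surface: z = 1.4 + 2.4/2 = 2.6 m.
Total vertical stress at mid-clay: σ_v = 19.1×1.4 + 18.8×1.2 = 49.3 kPa.
Pore pressure: u = 9.81×(2.6 − 0.025) = 25.261 kPa.
Initial effective stress: σ'_0 = σ_v − u = 49.3 − 25.261 = 24.039 kPa.
Stress increase at mid-clay by the 2:1 spreading method:
Δσ = qBL/((B+z)(L+z)) = 276×3.8×3.8/((3.8+2.6)(3.8+2.6)) = 97.301 kPa
Final effective stress: σ'_f = 24.039 + 97.301 = 121.34 kPa.
σ'_f = 121.34 ≤ σ'_p = 187 kPa, so the clay remains overconsolidated and only the recompression index applies:
S_c = C_r·H/(1+e₀)·log₁₀(σ'_f/σ'_0) = 0.044×2.4/2.07×log₁₀(121.34/24.039)
    = 0.051014 × 0.70309 = 0.03587 m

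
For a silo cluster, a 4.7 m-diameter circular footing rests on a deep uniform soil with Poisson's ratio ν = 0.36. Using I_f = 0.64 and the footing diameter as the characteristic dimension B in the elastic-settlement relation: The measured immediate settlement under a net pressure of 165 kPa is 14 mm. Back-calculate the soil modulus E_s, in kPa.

S_e = q·B·(1−ν²)/E_s · I_f  ⇒  E_s = q·B·(1−ν²)·I_f / S_e.
E_s = 165 × 4.7 × 0.8704 × 0.64 / 0.014 = 30860 kPa

E_s ≈ 30900 kPa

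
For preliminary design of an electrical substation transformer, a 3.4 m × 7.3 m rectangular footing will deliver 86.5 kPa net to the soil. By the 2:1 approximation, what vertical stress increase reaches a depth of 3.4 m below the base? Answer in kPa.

Δσ_z ≈ 29.5 kPa

By the 2:1 method the load spreads at 1 horizontal : 2 vertical, so at depth z the loaded area has grown by z in each plan dimension:
Δσ = qBL/((B+z)(L+z)) = 86.5×3.4×7.3/((3.4+3.4)(7.3+3.4)) = 29.507 kPa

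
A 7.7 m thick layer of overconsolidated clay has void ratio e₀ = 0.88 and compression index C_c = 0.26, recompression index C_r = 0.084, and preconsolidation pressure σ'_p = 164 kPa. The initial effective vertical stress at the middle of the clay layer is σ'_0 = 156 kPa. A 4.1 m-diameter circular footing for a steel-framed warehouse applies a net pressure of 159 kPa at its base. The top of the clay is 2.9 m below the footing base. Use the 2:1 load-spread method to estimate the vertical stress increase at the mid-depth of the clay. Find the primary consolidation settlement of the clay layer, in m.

Mid-depth of clay below the footing base: z = 2.9 + 7.7/2 = 6.75 m.
Stress increase at mid-clay by the 2:1 spreading method:
Δσ ≈ qD²/(D+z)² = 159×4.1²/(4.1+6.75)² = 22.704 kPa
Final effective stress: σ'_f = 156 + 22.704 = 178.7 kPa.
σ'_f = 178.7 > σ'_p = 164 kPa, so the stress path crosses the preconsolidation pressure — recompression up to σ'_p, then virgin compression beyond:
S_c = H/(1+e₀)·[C_r·log₁₀(σ'_p/σ'_0) + C_c·log₁₀(σ'_f/σ'_p)]
    = 7.7/1.88 × [0.084×log₁₀(164/156) + 0.26×log₁₀(178.7/164)]
    = 4.0957 × [0.0018244 + 0.009693] = 0.04717 m

S_c ≈ 0.0472 m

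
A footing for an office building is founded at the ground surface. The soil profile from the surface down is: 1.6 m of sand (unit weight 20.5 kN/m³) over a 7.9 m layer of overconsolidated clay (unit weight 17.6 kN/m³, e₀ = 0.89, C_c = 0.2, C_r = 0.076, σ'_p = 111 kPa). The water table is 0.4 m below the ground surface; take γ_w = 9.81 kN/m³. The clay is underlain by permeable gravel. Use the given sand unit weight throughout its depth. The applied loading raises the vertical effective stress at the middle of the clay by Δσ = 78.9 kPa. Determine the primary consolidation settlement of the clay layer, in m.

Mid-depth of clay below the ground surface: z = 1.6 + 7.9/2 = 5.55 m.
Total vertical stress at mid-clay: σ_v = 20.5×1.6 + 17.6×3.95 = 102.32 kPa.
Pore pressure: u = 9.81×(5.55 − 0.4) = 50.522 kPa.
Initial effective stress: σ'_0 = σ_v − u = 102.32 − 50.522 = 51.798 kPa.
Final effective stress: σ'_f = 51.798 + 78.9 = 130.7 kPa.
σ'_f = 130.7 > σ'_p = 111 kPa, so the stress path crosses the preconsolidation pressure — recompression up to σ'_p, then virgin compression beyond:
S_c = H/(1+e₀)·[C_r·log₁₀(σ'_p/σ'_0) + C_c·log₁₀(σ'_f/σ'_p)]
    = 7.9/1.89 × [0.076×log₁₀(111/51.798) + 0.2×log₁₀(130.7/111)]
    = 4.1799 × [0.025157 + 0.014191] = 0.1645 m

S_c ≈ 0.164 m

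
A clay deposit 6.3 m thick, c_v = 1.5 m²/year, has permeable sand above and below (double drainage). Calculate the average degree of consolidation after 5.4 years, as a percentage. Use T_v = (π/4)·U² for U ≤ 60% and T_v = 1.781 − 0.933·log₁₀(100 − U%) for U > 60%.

U ≈ 89.2 %

Drainage path length: H_d = H/2 = 3.15 m (double drainage).
T_v = c_v·t/H_d² = 1.5×5.4/3.15² = 0.81633.
T_v = 0.81633 corresponds to the U > 60% branch:
U = 1 − 10^((1.781 − T_v)/0.933)/100 = 0.8919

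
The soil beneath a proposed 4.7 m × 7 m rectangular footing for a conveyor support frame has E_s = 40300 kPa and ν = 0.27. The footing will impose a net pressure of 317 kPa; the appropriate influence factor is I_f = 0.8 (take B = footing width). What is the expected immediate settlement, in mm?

S_e ≈ 27.4 mm

Immediate (elastic) settlement: S_e = q·B·(1−ν²)/E_s · I_f.
S_e = 317 × 4.7 × (1 − 0.27²) / 40300 × 0.8
    = 317 × 4.7 × 0.9271 / 40300 × 0.8
    = 0.02742 m = 27.42 mm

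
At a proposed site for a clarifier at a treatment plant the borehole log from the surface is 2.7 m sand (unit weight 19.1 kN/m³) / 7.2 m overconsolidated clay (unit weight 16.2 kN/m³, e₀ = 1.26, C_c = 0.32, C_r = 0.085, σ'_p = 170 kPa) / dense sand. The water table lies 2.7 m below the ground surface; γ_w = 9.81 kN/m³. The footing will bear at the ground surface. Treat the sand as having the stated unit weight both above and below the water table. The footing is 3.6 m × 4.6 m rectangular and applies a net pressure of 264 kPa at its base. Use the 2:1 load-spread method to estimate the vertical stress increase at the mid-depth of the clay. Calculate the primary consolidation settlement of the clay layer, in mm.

Mid-depth of clay below the ground surface: z = 2.7 + 7.2/2 = 6.3 m.
Total vertical stress at mid-clay: σ_v = 19.1×2.7 + 16.2×3.6 = 109.89 kPa.
Pore pressure: u = 9.81×(6.3 − 2.7) = 35.316 kPa.
Initial effective stress: σ'_0 = σ_v − u = 109.89 − 35.316 = 74.574 kPa.
Stress increase at mid-clay by the 2:1 spreading method:
Δσ = qBL/((B+z)(L+z)) = 264×3.6×4.6/((3.6+6.3)(4.6+6.3)) = 40.514 kPa
Final effective stress: σ'_f = 74.574 + 40.514 = 115.09 kPa.
σ'_f = 115.09 ≤ σ'_p = 170 kPa, so the clay remains overconsolidated and only the recompression index applies:
S_c = C_r·H/(1+e₀)·log₁₀(σ'_f/σ'_0) = 0.085×7.2/2.26×log₁₀(115.09/74.574)
    = 0.27079 × 0.18845 = 0.05103 m

S_c ≈ 51 mm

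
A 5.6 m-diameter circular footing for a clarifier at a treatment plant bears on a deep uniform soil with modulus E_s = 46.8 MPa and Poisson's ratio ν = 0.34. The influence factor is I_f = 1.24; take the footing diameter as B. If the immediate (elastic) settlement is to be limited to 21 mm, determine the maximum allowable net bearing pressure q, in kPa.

q ≈ 160 kPa

E_s = 46.8 MPa = 46800 kPa.
S_e = q·B·(1−ν²)/E_s · I_f  ⇒  q = S_e·E_s / (B·(1−ν²)·I_f).
q = 0.021 × 46800 / (5.6 × 0.8844 × 1.24) = 160 kPa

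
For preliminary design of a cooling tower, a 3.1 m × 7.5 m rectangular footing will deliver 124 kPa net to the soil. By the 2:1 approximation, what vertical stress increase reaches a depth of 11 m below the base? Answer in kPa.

By the 2:1 method the load spreads at 1 horizontal : 2 vertical, so at depth z the loaded area has grown by z in each plan dimension:
Δσ = qBL/((B+z)(L+z)) = 124×3.1×7.5/((3.1+11)(7.5+11)) = 11.052 kPa

Δσ_z ≈ 11.1 kPa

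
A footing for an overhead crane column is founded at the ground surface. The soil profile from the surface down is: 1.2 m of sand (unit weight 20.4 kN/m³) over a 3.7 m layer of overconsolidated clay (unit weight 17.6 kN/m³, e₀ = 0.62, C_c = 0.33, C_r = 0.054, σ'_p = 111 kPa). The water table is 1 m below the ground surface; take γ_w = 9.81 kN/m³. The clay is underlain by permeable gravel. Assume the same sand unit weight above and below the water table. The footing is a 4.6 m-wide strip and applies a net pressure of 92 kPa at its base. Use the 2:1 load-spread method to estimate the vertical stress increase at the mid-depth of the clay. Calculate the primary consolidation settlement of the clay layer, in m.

Mid-depth of clay below the ground surface: z = 1.2 + 3.7/2 = 3.05 m.
Total vertical stress at mid-clay: σ_v = 20.4×1.2 + 17.6×1.85 = 57.04 kPa.
Pore pressure: u = 9.81×(3.05 − 1) = 20.11 kPa.
Initial effective stress: σ'_0 = σ_v − u = 57.04 − 20.11 = 36.93 kPa.
Stress increase at mid-clay by the 2:1 spreading method:
Δσ = qB/(B+z) = 92×4.6/(4.6+3.05) = 55.32 kPa
Final effective stress: σ'_f = 36.93 + 55.32 = 92.25 kPa.
σ'_f = 92.25 ≤ σ'_p = 111 kPa, so the clay remains overconsolidated and only the recompression index applies:
S_c = C_r·H/(1+e₀)·log₁₀(σ'_f/σ'_0) = 0.054×3.7/1.62×log₁₀(92.25/36.93)
    = 0.12334 × 0.39759 = 0.04904 m

S_c ≈ 0.049 m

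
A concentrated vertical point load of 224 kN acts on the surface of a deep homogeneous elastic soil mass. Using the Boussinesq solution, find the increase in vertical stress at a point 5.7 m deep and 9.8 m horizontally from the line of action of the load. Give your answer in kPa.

Boussinesq vertical stress below a point load on an elastic half-space:
Δσ_z = 3P/(2πz²) · [1 + (r/z)²]^(−5/2)
r/z = 9.8/5.7 = 1.7193; [1+(r/z)²]^(−5/2) = 0.032126.
Δσ_z = 3×224/(2π×5.7²) × 0.032126 = 3.2918 × 0.032126 = 0.1058 kPa

Δσ_z ≈ 0.106 kPa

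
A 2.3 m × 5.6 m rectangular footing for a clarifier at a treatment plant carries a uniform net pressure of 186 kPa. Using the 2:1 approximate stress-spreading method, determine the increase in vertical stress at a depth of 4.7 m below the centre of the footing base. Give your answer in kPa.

Δσ_z ≈ 33.2 kPa

By the 2:1 method the load spreads at 1 horizontal : 2 vertical, so at depth z the loaded area has grown by z in each plan dimension:
Δσ = qBL/((B+z)(L+z)) = 186×2.3×5.6/((2.3+4.7)(5.6+4.7)) = 33.227 kPa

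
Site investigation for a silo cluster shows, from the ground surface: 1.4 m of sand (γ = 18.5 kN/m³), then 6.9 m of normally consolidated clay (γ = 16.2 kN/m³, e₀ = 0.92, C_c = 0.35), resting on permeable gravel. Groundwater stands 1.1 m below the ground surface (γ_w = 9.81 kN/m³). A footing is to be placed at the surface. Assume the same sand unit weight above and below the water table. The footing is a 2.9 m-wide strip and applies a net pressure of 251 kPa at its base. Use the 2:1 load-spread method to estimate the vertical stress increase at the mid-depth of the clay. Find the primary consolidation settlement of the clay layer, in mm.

Mid-depth of clay below the ground surface: z = 1.4 + 6.9/2 = 4.85 m.
Total vertical stress at mid-clay: σ_v = 18.5×1.4 + 16.2×3.45 = 81.79 kPa.
Pore pressure: u = 9.81×(4.85 − 1.1) = 36.788 kPa.
Initial effective stress: σ'_0 = σ_v − u = 81.79 − 36.788 = 45.002 kPa.
Stress increase at mid-clay by the 2:1 spreading method:
Δσ = qB/(B+z) = 251×2.9/(2.9+4.85) = 93.923 kPa
Final effective stress: σ'_f = σ'_0 + Δσ = 45.002 + 93.923 = 138.93 kPa.
Normally consolidated clay, so the full stress increment lies on the virgin compression line:
S_c = C_c·H/(1+e₀)·log₁₀(σ'_f/σ'_0) = 0.35×6.9/(1+0.92)×log₁₀(138.93/45.002)
    = 1.2578 × 0.48956 = 0.6158 m

S_c ≈ 616 mm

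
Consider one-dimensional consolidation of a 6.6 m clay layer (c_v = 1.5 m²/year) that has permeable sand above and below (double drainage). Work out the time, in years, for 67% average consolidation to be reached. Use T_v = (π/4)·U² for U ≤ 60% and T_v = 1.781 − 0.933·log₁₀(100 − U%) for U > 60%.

Drainage path length: H_d = H/2 = 3.3 m (double drainage).
U > 60%: T_v = 1.781 − 0.933·log₁₀(100 − 67) = 0.36423.
t = T_v·H_d²/c_v = 0.36423×3.3²/1.5 = 2.644 years.

t ≈ 2.64 years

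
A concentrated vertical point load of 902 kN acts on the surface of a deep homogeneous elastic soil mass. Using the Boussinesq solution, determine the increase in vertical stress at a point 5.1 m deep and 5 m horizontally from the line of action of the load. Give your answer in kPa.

Δσ_z ≈ 3.07 kPa

Boussinesq vertical stress below a point load on an elastic half-space:
Δσ_z = 3P/(2πz²) · [1 + (r/z)²]^(−5/2)
r/z = 5/5.1 = 0.98039; [1+(r/z)²]^(−5/2) = 0.18566.
Δσ_z = 3×902/(2π×5.1²) × 0.18566 = 16.558 × 0.18566 = 3.074 kPa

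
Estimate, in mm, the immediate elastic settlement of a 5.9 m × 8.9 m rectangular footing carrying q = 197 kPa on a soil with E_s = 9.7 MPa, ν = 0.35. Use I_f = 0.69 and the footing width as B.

Immediate (elastic) settlement: S_e = q·B·(1−ν²)/E_s · I_f.
E_s = 9.7 MPa = 9700 kPa.
S_e = 197 × 5.9 × (1 − 0.35²) / 9700 × 0.69
    = 197 × 5.9 × 0.8775 / 9700 × 0.69
    = 0.07255 m = 72.55 mm

S_e ≈ 72.6 mm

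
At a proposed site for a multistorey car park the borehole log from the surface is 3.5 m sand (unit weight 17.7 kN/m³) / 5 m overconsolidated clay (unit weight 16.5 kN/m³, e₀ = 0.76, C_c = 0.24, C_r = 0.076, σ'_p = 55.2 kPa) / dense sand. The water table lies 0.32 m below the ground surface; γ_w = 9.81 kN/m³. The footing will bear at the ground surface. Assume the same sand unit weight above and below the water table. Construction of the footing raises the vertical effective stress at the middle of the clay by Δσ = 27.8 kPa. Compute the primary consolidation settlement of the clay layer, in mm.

S_c ≈ 106 mm

Mid-depth of clay below the ground surface: z = 3.5 + 5/2 = 6 m.
Total vertical stress at mid-clay: σ_v = 17.7×3.5 + 16.5×2.5 = 103.2 kPa.
Pore pressure: u = 9.81×(6 − 0.32) = 55.721 kPa.
Initial effective stress: σ'_0 = σ_v − u = 103.2 − 55.721 = 47.479 kPa.
Final effective stress: σ'_f = 47.479 + 27.8 = 75.279 kPa.
σ'_f = 75.279 > σ'_p = 55.2 kPa, so the stress path crosses the preconsolidation pressure — recompression up to σ'_p, then virgin compression beyond:
S_c = H/(1+e₀)·[C_r·log₁₀(σ'_p/σ'_0) + C_c·log₁₀(σ'_f/σ'_p)]
    = 5/1.76 × [0.076×log₁₀(55.2/47.479) + 0.24×log₁₀(75.279/55.2)]
    = 2.8409 × [0.0049733 + 0.032336] = 0.106 m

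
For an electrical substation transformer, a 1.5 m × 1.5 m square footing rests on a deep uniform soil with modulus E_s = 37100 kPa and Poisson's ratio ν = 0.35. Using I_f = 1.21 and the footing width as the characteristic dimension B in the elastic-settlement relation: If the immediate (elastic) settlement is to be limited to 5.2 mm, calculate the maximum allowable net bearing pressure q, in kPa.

S_e = q·B·(1−ν²)/E_s · I_f  ⇒  q = S_e·E_s / (B·(1−ν²)·I_f).
q = 0.0052 × 37100 / (1.5 × 0.8775 × 1.21) = 121.1 kPa

q ≈ 121 kPa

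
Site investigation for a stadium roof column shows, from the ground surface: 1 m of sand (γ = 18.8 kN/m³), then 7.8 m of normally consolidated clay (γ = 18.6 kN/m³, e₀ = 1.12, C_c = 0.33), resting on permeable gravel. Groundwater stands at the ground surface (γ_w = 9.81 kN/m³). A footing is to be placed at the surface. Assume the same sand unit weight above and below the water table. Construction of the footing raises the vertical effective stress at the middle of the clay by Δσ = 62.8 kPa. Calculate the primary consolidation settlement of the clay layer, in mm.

S_c ≈ 473 mm

Mid-depth of clay below the ground surface: z = 1 + 7.8/2 = 4.9 m.
Total vertical stress at mid-clay: σ_v = 18.8×1 + 18.6×3.9 = 91.34 kPa.
Pore pressure: u = 9.81×(4.9 − 0) = 48.069 kPa.
Initial effective stress: σ'_0 = σ_v − u = 91.34 − 48.069 = 43.271 kPa.
Final effective stress: σ'_f = σ'_0 + Δσ = 43.271 + 62.8 = 106.07 kPa.
Normally consolidated clay, so the full stress increment lies on the virgin compression line:
S_c = C_c·H/(1+e₀)·log₁₀(σ'_f/σ'_0) = 0.33×7.8/(1+1.12)×log₁₀(106.07/43.271)
    = 1.2142 × 0.3894 = 0.4728 m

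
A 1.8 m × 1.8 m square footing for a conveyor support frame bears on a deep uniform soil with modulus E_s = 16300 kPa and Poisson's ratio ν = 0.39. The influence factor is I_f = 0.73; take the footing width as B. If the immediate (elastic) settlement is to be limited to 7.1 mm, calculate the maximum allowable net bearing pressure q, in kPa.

S_e = q·B·(1−ν²)/E_s · I_f  ⇒  q = S_e·E_s / (B·(1−ν²)·I_f).
q = 0.0071 × 16300 / (1.8 × 0.8479 × 0.73) = 103.9 kPa

q ≈ 104 kPa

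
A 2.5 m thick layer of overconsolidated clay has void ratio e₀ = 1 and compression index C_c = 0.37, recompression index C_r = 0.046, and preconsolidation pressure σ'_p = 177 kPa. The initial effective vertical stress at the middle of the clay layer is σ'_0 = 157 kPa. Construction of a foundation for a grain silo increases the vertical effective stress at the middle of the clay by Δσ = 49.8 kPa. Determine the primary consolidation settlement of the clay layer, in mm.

S_c ≈ 34.2 mm

Final effective stress: σ'_f = 157 + 49.8 = 206.8 kPa.
σ'_f = 206.8 > σ'_p = 177 kPa, so the stress path crosses the preconsolidation pressure — recompression up to σ'_p, then virgin compression beyond:
S_c = H/(1+e₀)·[C_r·log₁₀(σ'_p/σ'_0) + C_c·log₁₀(σ'_f/σ'_p)]
    = 2.5/2 × [0.046×log₁₀(177/157) + 0.37×log₁₀(206.8/177)]
    = 1.25 × [0.0023954 + 0.025004] = 0.03425 m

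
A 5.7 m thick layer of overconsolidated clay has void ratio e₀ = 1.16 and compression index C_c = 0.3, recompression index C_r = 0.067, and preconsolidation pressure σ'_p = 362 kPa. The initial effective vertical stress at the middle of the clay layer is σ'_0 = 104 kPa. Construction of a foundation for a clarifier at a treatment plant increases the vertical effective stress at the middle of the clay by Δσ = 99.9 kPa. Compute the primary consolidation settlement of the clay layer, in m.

S_c ≈ 0.0517 m

Final effective stress: σ'_f = 104 + 99.9 = 203.9 kPa.
σ'_f = 203.9 ≤ σ'_p = 362 kPa, so the clay remains overconsolidated and only the recompression index applies:
S_c = C_r·H/(1+e₀)·log₁₀(σ'_f/σ'_0) = 0.067×5.7/2.16×log₁₀(203.9/104)
    = 0.17681 × 0.29238 = 0.05169 m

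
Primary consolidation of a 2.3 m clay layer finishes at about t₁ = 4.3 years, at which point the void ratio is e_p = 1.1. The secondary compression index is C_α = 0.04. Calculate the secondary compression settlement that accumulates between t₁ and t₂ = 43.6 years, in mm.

Secondary compression: S_s = C_α·H/(1+e_p)·log₁₀(t₂/t₁)
S_s = 0.04×2.3/(1+1.1)×log₁₀(43.6/4.3)
    = 0.04381 × 1.006 = 0.04407 m

S_s ≈ 44.1 mm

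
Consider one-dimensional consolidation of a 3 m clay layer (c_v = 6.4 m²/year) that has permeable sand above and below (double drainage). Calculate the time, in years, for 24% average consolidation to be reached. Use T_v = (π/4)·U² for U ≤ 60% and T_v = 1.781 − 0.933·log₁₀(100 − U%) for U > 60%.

Drainage path length: H_d = H/2 = 1.5 m (double drainage).
U ≤ 60%: T_v = (π/4)·U² = (π/4)×0.24² = 0.045239.
t = T_v·H_d²/c_v = 0.045239×1.5²/6.4 = 0.0159 years.

t ≈ 0.0159 years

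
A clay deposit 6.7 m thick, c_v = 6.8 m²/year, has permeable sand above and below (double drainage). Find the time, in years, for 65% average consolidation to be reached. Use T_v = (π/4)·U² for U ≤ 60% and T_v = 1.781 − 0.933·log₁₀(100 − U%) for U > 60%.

Drainage path length: H_d = H/2 = 3.35 m (double drainage).
U > 60%: T_v = 1.781 − 0.933·log₁₀(100 − 65) = 0.34038.
t = T_v·H_d²/c_v = 0.34038×3.35²/6.8 = 0.5618 years.

t ≈ 0.562 years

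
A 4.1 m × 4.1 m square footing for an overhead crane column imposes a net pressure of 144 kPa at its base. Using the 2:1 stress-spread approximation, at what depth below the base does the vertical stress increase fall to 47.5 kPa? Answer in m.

z ≈ 3.04 m

2:1 spreading — at depth z the loaded area has grown by z in each plan dimension:
qB²/(B+z)² = Δσ_z ⇒ z = B(√(q/Δσ_z) − 1) = 4.1×(√(144/47.5) − 1) = 3.039 m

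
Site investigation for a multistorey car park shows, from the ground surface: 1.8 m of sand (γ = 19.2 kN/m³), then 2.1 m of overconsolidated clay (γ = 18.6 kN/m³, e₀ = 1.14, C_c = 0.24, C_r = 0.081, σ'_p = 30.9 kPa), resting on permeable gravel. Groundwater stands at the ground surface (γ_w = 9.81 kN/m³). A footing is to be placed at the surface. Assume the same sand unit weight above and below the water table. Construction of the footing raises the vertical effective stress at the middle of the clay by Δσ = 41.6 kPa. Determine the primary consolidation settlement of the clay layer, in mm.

S_c ≈ 86.1 mm

Mid-depth of clay below the ground surface: z = 1.8 + 2.1/2 = 2.85 m.
Total vertical stress at mid-clay: σ_v = 19.2×1.8 + 18.6×1.05 = 54.09 kPa.
Pore pressure: u = 9.81×(2.85 − 0) = 27.959 kPa.
Initial effective stress: σ'_0 = σ_v − u = 54.09 − 27.959 = 26.131 kPa.
Final effective stress: σ'_f = 26.131 + 41.6 = 67.731 kPa.
σ'_f = 67.731 > σ'_p = 30.9 kPa, so the stress path crosses the preconsolidation pressure — recompression up to σ'_p, then virgin compression beyond:
S_c = H/(1+e₀)·[C_r·log₁₀(σ'_p/σ'_0) + C_c·log₁₀(σ'_f/σ'_p)]
    = 2.1/2.14 × [0.081×log₁₀(30.9/26.131) + 0.24×log₁₀(67.731/30.9)]
    = 0.98131 × [0.005897 + 0.081799] = 0.08606 m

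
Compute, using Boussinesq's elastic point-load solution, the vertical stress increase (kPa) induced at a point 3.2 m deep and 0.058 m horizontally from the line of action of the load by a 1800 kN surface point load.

Δσ_z ≈ 83.9 kPa

Boussinesq vertical stress below a point load on an elastic half-space:
Δσ_z = 3P/(2πz²) · [1 + (r/z)²]^(−5/2)
r/z = 0.058/3.2 = 0.018125; [1+(r/z)²]^(−5/2) = 0.99918.
Δσ_z = 3×1800/(2π×3.2²) × 0.99918 = 83.929 × 0.99918 = 83.86 kPa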